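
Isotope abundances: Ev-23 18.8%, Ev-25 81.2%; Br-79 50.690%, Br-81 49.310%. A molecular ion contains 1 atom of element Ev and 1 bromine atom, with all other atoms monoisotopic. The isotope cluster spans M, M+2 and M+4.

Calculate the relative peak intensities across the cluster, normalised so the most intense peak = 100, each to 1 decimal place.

Element Ev pattern (n=1): 0.1880 : 0.8120
Bromine pattern (n=1): 0.5069 : 0.4931
Convolve the two distributions (both contribute in 2-u steps):
  M: 0.1880×0.5069 = 0.095297
  M+2: 0.1880×0.4931 + 0.8120×0.5069 = 0.504306
  M+4: 0.8120×0.4931 = 0.400397
Scale to base peak (0.504306) = 100: 18.9 : 100.0 : 79.4

18.9 : 100.0 : 79.4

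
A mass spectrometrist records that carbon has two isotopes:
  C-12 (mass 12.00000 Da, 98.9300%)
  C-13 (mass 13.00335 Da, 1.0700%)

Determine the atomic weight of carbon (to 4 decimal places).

Ar = Σ fᵢ·mᵢ = 0.989300 × 12.00000 + 0.010700 × 13.00335
= 11.871600 + 0.139136 = 12.010736 Da

12.0107 Da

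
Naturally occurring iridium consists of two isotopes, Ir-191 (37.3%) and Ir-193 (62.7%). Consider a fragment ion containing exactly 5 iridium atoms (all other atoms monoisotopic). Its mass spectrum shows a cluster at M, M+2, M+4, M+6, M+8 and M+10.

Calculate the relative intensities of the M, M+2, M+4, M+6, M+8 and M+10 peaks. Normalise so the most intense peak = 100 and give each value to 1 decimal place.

The 5 Ir atoms are independent, so intensities follow the terms of (0.373 + 0.627)^5.
P(M) = 0.373^5 = 0.007220
P(M+2) = 5 × 0.373^4 × 0.627^1 = 0.060684
P(M+4) = 10 × 0.373^3 × 0.627^2 = 0.204015
P(M+6) = 10 × 0.373^2 × 0.627^3 = 0.342942
P(M+8) = 5 × 0.373^1 × 0.627^4 = 0.288237
P(M+10) = 0.627^5 = 0.096903
The M+6 peak is largest (0.342942); scaling to 100 gives 2.1 : 17.7 : 59.5 : 100.0 : 84.0 : 28.3.

2.1 : 17.7 : 59.5 : 100.0 : 84.0 : 28.3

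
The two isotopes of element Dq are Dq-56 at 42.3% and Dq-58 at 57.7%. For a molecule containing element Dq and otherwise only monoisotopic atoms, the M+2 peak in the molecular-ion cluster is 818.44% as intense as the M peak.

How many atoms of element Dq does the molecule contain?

The M+2/M ratio from n Dq atoms is n · q/p = n · 0.577/0.423.
n = 8.1844 × 0.423/0.577 = 6.00 ≈ 6

6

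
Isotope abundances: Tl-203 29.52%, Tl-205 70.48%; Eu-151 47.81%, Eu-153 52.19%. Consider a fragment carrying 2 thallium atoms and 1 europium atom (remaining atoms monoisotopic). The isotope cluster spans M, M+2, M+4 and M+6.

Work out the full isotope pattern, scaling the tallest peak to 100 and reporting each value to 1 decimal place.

Thallium pattern (n=2): 0.08714304 : 0.41611392 : 0.49674304
Europium pattern (n=1): 0.4781 : 0.5219
Convolve the two distributions (both contribute in 2-u steps):
  M: 0.08714304×0.4781 = 0.041663
  M+2: 0.08714304×0.5219 + 0.41611392×0.4781 = 0.244424
  M+4: 0.41611392×0.5219 + 0.49674304×0.4781 = 0.454663
  M+6: 0.49674304×0.5219 = 0.259250
Scale to base peak (0.454663) = 100: 9.2 : 53.8 : 100.0 : 57.0

9.2 : 53.8 : 100.0 : 57.0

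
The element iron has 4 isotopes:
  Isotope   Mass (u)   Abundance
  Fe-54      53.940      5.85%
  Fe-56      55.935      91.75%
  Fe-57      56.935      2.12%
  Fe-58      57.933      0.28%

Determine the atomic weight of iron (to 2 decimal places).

The abundance-weighted mean is 0.0585 × 53.940 + 0.9175 × 55.935 + 0.0212 × 56.935 + 0.0028 × 57.933
= 3.1555 + 51.3204 + 1.2070 + 0.1622 = 55.8451 u

55.85 u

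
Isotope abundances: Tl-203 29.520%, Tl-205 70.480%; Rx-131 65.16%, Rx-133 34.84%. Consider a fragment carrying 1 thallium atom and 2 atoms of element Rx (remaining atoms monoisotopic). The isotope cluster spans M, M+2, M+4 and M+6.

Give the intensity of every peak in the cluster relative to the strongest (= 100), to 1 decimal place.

Thallium pattern (n=1): 0.2952 : 0.7048
Element Rx pattern (n=2): 0.42458256 : 0.45403488 : 0.12138256
Convolve the two distributions (both contribute in 2-u steps):
  M: 0.2952×0.42458256 = 0.125337
  M+2: 0.2952×0.45403488 + 0.7048×0.42458256 = 0.433277
  M+4: 0.2952×0.12138256 + 0.7048×0.45403488 = 0.355836
  M+6: 0.7048×0.12138256 = 0.085550
Scale to base peak (0.433277) = 100: 28.9 : 100.0 : 82.1 : 19.7

28.9 : 100.0 : 82.1 : 19.7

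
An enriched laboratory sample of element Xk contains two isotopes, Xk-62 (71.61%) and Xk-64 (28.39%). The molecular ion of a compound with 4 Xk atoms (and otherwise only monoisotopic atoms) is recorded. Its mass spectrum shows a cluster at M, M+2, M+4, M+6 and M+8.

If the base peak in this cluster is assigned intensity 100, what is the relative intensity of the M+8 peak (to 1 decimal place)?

1.6

Binomial terms of (0.7161 + 0.2839)^4: M 0.2630, M+2 0.4170, M+4 0.2480, M+6 0.0655, M+8 0.0065 → M+2 is the base peak.
P(M+2) = C(4,1) × 0.7161^3 × 0.2839^1 = 4 × 0.36721551 × 0.2839 = 0.417010 (base)
P(M+8) = C(4,4) × 0.7161^0 × 0.2839^4 = 1 × 1.0000 × 0.00649623 = 0.006496
Relative intensity = 0.006496 / 0.417010 × 100 = 1.6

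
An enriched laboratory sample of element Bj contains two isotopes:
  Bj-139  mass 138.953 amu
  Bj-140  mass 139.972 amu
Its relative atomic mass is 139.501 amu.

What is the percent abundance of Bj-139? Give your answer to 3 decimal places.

Let x be the fractional abundance of Bj-139; then Bj-140 has abundance 1 − x.
138.953·x + 139.972·(1 − x) = 139.501
(138.953 − 139.972)·x = 139.501 − 139.972
x = -0.471 / -1.019 = 0.46222 → 46.222% Bj-139, 53.778% Bj-140.

46.222%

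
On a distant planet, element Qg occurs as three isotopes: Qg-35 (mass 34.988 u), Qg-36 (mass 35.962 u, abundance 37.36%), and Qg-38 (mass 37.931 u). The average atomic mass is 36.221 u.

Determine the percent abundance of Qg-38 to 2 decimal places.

29.53%

Let x and y be the fractions of Qg-35 and Qg-38. Then x + y = 1 − 0.3736 = 0.6264 and 34.988x + 37.931y = 36.221 − 0.3736×35.962 = 22.7855968.
Substituting: 34.988x + 37.931(0.6264 − x) = 22.7855968
(34.988 − 37.931)x = -0.9743816  ⇒  x = 0.33108, y = 0.29532
Qg-35: 33.11%, Qg-38: 29.53%.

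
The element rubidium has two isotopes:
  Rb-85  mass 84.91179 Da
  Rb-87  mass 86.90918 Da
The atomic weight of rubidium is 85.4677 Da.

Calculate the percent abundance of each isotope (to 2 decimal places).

Rb-85: 72.17%, Rb-87: 27.83%

Let x be the fractional abundance of Rb-85; then Rb-87 has abundance 1 − x.
84.91179·x + 86.90918·(1 − x) = 85.4677
(84.91179 − 86.90918)·x = 85.4677 − 86.90918
x = -1.44148 / -1.99739 = 0.72168 → 72.17% Rb-85, 27.83% Rb-87.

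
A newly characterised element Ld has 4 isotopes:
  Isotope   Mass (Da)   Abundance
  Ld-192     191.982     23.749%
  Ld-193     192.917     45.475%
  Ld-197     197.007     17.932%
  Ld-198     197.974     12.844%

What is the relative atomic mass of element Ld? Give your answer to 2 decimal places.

194.08 Da

Ar = Σ fᵢ·mᵢ = 0.23749 × 191.982 + 0.45475 × 192.917 + 0.17932 × 197.007 + 0.12844 × 197.974
= 45.5938 + 87.7290 + 35.3273 + 25.4278 = 194.0779 Da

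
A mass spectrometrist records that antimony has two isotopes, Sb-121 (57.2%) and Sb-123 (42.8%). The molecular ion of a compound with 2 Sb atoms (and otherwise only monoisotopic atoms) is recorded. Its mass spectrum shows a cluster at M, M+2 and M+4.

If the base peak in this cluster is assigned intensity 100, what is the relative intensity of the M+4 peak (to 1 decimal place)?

37.4

Binomial terms of (0.572 + 0.428)^2: M 0.3272, M+2 0.4896, M+4 0.1832 → M+2 is the base peak.
P(M+2) = C(2,1) × 0.572^1 × 0.428^1 = 2 × 0.5720 × 0.4280 = 0.489632 (base)
P(M+4) = C(2,2) × 0.572^0 × 0.428^2 = 1 × 1.0000 × 0.183184 = 0.183184
Relative intensity = 0.183184 / 0.489632 × 100 = 37.4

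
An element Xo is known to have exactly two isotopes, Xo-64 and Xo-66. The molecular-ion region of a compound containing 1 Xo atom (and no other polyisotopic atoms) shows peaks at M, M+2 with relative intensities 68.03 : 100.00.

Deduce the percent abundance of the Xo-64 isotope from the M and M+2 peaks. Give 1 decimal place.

If p is the fraction of Xo that is Xo-64, then I(M+2)/I(M) = [C(1,1)·p^0·(1−p)] / p^1 = 1·(1−p)/p = 100.00/68.03 = 1.4699
(1−p)/p = 1.4699/1 = 1.4699  ⇒  p = 1/(1 + 1.4699) = 0.4049
Xo-64: 40.5%, Xo-66: 59.5%.

40.5%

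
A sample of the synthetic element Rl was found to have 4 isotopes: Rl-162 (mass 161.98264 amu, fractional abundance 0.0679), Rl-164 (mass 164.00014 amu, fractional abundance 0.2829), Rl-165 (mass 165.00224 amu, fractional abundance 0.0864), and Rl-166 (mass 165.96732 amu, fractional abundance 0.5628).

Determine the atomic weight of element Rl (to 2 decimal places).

Weight each isotope mass by its fractional abundance: 0.0679 × 161.98264 + 0.2829 × 164.00014 + 0.0864 × 165.00224 + 0.5628 × 165.96732
= 10.998621 + 46.395640 + 14.256194 + 93.406408 = 165.056863 amu

165.06 amu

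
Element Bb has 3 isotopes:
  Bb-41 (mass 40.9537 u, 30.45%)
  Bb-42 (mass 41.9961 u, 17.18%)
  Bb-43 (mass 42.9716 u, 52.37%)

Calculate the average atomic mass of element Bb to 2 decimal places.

Ar = Σ fᵢ·mᵢ = 0.3045 × 40.9537 + 0.1718 × 41.9961 + 0.5237 × 42.9716
= 12.47040 + 7.21493 + 22.50423 = 42.18956 u

42.19 u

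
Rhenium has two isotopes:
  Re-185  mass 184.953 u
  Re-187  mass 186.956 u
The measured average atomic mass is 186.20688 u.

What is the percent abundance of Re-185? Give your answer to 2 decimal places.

Let x be the fractional abundance of Re-185; then Re-187 has abundance 1 − x.
184.953·x + 186.956·(1 − x) = 186.20688
(184.953 − 186.956)·x = 186.20688 − 186.956
x = -0.74912 / -2.003 = 0.37400 → 37.40% Re-185, 62.60% Re-187.

37.40%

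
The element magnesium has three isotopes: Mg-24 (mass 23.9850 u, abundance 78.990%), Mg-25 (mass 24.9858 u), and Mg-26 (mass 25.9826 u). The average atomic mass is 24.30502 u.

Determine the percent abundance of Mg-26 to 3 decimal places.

11.010%

The remaining 21.010% is split between Mg-25 (fraction x) and Mg-26 (fraction 0.21010 − x).
Substituting: 24.9858x + 25.9826(0.21010 − x) = 5.3592685
(24.9858 − 25.9826)x = -0.09967576  ⇒  x = 0.10000, y = 0.11010
Mg-25: 10.000%, Mg-26: 11.010%.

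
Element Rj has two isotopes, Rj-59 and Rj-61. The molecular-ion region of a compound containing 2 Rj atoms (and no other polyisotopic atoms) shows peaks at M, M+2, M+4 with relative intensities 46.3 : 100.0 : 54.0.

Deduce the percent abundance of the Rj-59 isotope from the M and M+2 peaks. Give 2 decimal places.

Write p for the Rj-59 fraction. I(M+2)/I(M) = [C(2,1)·p^1·(1−p)] / p^2 = 2·(1−p)/p = 100.0/46.3 = 2.1598
(1−p)/p = 2.1598/2 = 1.0799  ⇒  p = 1/(1 + 1.0799) = 0.4808
Rj-59: 48.08%, Rj-61: 51.92%.

48.08%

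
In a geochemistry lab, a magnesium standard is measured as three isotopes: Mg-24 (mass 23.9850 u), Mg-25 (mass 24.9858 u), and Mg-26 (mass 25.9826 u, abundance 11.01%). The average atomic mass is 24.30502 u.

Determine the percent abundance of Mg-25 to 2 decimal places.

Let x and y be the fractions of Mg-24 and Mg-25. Then x + y = 1 − 0.1101 = 0.8899 and 23.9850x + 24.9858y = 24.30502 − 0.1101×25.9826 = 21.44433574.
Substituting: 23.9850x + 24.9858(0.8899 − x) = 21.44433574
(23.9850 − 24.9858)x = -0.79052768  ⇒  x = 0.78990, y = 0.10000
Mg-24: 78.99%, Mg-25: 10.00%.

10.00%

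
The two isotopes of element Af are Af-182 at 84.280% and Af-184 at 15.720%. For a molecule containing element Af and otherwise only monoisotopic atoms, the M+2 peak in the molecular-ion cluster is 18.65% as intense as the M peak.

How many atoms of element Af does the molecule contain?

With n Af atoms, P(M+2)/P(M) = C(n,1)·p^(n−1)q / p^n = n·q/p = n · 0.15720/0.84280.
n = 0.1865 × 0.84280/0.15720 = 1.00 ≈ 1

1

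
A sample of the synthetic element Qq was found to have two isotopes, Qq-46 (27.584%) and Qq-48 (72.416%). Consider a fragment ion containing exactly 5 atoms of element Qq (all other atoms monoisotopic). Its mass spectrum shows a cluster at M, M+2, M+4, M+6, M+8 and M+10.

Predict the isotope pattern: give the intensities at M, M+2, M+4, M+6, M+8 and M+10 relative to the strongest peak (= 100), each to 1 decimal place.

0.4 : 5.5 : 29.0 : 76.2 : 100.0 : 52.5

Expanding (0.27584 + 0.72416)^5:
P(M) = 0.27584^5 = 0.001597
P(M+2) = 5 × 0.27584^4 × 0.72416^1 = 0.020962
P(M+4) = 10 × 0.27584^3 × 0.72416^2 = 0.110063
P(M+6) = 10 × 0.27584^2 × 0.72416^3 = 0.288947
P(M+8) = 5 × 0.27584^1 × 0.72416^4 = 0.379285
P(M+10) = 0.72416^5 = 0.199146
The M+8 peak is largest (0.379285); scaling to 100 gives 0.4 : 5.5 : 29.0 : 76.2 : 100.0 : 52.5.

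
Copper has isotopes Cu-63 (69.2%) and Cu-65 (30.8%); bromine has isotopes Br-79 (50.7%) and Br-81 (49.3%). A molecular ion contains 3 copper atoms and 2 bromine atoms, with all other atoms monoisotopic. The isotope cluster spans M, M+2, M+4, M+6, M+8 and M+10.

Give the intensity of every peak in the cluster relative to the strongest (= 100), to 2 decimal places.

Copper pattern (n=3): 0.33137389 : 0.44247034 : 0.19693766 : 0.02921811
Bromine pattern (n=2): 0.257049 : 0.499902 : 0.243049
Convolve the two distributions (both contribute in 2-u steps):
  M: 0.33137389×0.257049 = 0.085179
  M+2: 0.33137389×0.499902 + 0.44247034×0.257049 = 0.279391
  M+4: 0.33137389×0.243049 + 0.44247034×0.499902 + 0.19693766×0.257049 = 0.352355
  M+6: 0.44247034×0.243049 + 0.19693766×0.499902 + 0.02921811×0.257049 = 0.213502
  M+8: 0.19693766×0.243049 + 0.02921811×0.499902 = 0.062472
  M+10: 0.02921811×0.243049 = 0.007101
Scale to base peak (0.352355) = 100: 24.17 : 79.29 : 100.00 : 60.59 : 17.73 : 2.02

24.17 : 79.29 : 100.00 : 60.59 : 17.73 : 2.02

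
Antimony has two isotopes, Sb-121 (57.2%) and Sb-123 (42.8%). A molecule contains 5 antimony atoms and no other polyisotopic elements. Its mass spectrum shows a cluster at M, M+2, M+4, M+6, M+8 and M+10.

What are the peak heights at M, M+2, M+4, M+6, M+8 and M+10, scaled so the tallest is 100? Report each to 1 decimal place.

17.9 : 66.8 : 100.0 : 74.8 : 28.0 : 4.2

Each Sb atom is independently Sb-121 (p = 0.572) or Sb-123 (q = 0.428); the cluster is the binomial expansion (p + q)^5.
P(M) = 0.572^5 = 0.061232
P(M+2) = 5 × 0.572^4 × 0.428^1 = 0.229086
P(M+4) = 10 × 0.572^3 × 0.428^2 = 0.342827
P(M+6) = 10 × 0.572^2 × 0.428^3 = 0.256521
P(M+8) = 5 × 0.572^1 × 0.428^4 = 0.095971
P(M+10) = 0.428^5 = 0.014362
The M+4 peak is largest (0.342827); scaling to 100 gives 17.9 : 66.8 : 100.0 : 74.8 : 28.0 : 4.2.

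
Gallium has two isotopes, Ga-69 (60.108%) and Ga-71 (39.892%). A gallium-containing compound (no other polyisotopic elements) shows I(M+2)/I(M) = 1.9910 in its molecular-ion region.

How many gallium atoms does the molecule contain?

3

With n Ga atoms, P(M+2)/P(M) = C(n,1)·p^(n−1)q / p^n = n·q/p = n · 0.39892/0.60108.
n = 1.9910 × 0.60108/0.39892 = 3.00 ≈ 3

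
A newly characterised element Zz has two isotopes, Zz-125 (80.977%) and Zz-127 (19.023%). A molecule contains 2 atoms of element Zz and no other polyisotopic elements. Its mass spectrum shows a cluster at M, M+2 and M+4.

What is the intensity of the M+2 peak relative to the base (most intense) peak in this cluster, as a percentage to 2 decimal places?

Term probabilities: M 0.6557, M+2 0.3081, M+4 0.0362. Base peak = M.
P(M) = C(2,0) × 0.80977^2 × 0.19023^0 = 1 × 0.65572745 × 1.0000 = 0.655727 (base)
P(M+2) = C(2,1) × 0.80977^1 × 0.19023^1 = 2 × 0.80977 × 0.19023 = 0.308085
Relative intensity = 0.308085 / 0.655727 × 100 = 46.98

46.98%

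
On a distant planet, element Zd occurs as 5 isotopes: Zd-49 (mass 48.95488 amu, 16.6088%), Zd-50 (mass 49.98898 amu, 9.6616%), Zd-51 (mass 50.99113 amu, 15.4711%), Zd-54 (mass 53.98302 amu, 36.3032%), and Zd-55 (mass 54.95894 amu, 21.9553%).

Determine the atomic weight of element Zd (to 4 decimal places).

Weight each isotope mass by its fractional abundance: 0.166088 × 48.95488 + 0.096616 × 49.98898 + 0.154711 × 50.99113 + 0.363032 × 53.98302 + 0.219553 × 54.95894
= 8.130818 + 4.829735 + 7.888889 + 19.597564 + 12.066400 = 52.513406 amu

52.5134 amu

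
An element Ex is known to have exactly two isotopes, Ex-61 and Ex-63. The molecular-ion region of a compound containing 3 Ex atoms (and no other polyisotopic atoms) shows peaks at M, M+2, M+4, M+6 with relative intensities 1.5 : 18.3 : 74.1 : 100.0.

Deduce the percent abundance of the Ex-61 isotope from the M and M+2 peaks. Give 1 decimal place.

Write p for the Ex-61 fraction. I(M+2)/I(M) = [C(3,1)·p^2·(1−p)] / p^3 = 3·(1−p)/p = 18.3/1.5 = 12.2000
(1−p)/p = 12.2000/3 = 4.0667  ⇒  p = 1/(1 + 4.0667) = 0.1974
Ex-61: 19.7%, Ex-63: 80.3%.

19.7%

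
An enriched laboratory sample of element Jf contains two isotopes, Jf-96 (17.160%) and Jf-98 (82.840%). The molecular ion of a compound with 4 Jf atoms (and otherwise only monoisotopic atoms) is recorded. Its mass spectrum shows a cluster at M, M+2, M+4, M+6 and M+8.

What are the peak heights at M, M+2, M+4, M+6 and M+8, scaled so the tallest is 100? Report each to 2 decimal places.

0.18 : 3.56 : 25.75 : 82.86 : 100.00

The 4 Jf atoms are independent, so intensities follow the terms of (0.17160 + 0.82840)^4.
P(M) = 0.17160^4 = 0.000867
P(M+2) = 4 × 0.17160^3 × 0.82840^1 = 0.016744
P(M+4) = 6 × 0.17160^2 × 0.82840^2 = 0.121246
P(M+6) = 4 × 0.17160^1 × 0.82840^3 = 0.390209
P(M+8) = 0.82840^4 = 0.470934
The M+8 peak is largest (0.470934); scaling to 100 gives 0.18 : 3.56 : 25.75 : 82.86 : 100.00.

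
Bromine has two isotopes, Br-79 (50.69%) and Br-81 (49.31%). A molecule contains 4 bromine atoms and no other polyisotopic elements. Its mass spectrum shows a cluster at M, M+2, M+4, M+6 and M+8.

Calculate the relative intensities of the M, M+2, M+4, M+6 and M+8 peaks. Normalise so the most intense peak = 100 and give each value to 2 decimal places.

Expanding (0.5069 + 0.4931)^4:
P(M) = 0.5069^4 = 0.066022
P(M+2) = 4 × 0.5069^3 × 0.4931^1 = 0.256899
P(M+4) = 6 × 0.5069^2 × 0.4931^2 = 0.374857
P(M+6) = 4 × 0.5069^1 × 0.4931^3 = 0.243101
P(M+8) = 0.4931^4 = 0.059121
The M+4 peak is largest (0.374857); scaling to 100 gives 17.61 : 68.53 : 100.00 : 64.85 : 15.77.

17.61 : 68.53 : 100.00 : 64.85 : 15.77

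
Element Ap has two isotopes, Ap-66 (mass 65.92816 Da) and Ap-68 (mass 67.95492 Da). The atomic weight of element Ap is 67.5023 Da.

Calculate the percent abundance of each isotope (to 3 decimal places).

Ap-66: 22.332%, Ap-68: 77.668%

Let x be the fractional abundance of Ap-66; then Ap-68 has abundance 1 − x.
65.92816·x + 67.95492·(1 − x) = 67.5023
(65.92816 − 67.95492)·x = 67.5023 − 67.95492
x = -0.45262 / -2.02676 = 0.22332 → 22.332% Ap-66, 77.668% Ap-68.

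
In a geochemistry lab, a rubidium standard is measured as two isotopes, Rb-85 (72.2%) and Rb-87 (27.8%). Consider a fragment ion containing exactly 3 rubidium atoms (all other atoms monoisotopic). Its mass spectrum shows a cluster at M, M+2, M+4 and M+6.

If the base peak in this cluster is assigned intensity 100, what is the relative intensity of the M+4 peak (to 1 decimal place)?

Term probabilities: M 0.3764, M+2 0.4348, M+4 0.1674, M+6 0.0215. Base peak = M+2.
P(M+2) = C(3,1) × 0.722^2 × 0.278^1 = 3 × 0.521284 × 0.2780 = 0.434751 (base)
P(M+4) = C(3,2) × 0.722^1 × 0.278^2 = 3 × 0.7220 × 0.077284 = 0.167397
Relative intensity = 0.167397 / 0.434751 × 100 = 38.5

38.5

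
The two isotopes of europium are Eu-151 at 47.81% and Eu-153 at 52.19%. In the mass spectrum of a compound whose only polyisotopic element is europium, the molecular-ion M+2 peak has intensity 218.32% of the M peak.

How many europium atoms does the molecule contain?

The M+2/M ratio from n Eu atoms is n · q/p = n · 0.5219/0.4781.
n = 2.1832 × 0.4781/0.5219 = 2.00 ≈ 2

2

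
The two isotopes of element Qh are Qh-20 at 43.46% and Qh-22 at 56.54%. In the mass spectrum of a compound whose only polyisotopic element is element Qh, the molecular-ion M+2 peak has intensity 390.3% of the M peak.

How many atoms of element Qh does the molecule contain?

With n Qh atoms, P(M+2)/P(M) = C(n,1)·p^(n−1)q / p^n = n·q/p = n · 0.5654/0.4346.
n = 3.903 × 0.4346/0.5654 = 3.00 ≈ 3

3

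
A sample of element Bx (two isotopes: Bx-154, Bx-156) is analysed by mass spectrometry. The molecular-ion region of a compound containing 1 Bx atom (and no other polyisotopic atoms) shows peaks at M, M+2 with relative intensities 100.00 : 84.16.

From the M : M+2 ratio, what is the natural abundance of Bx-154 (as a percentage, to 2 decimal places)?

54.30%

If p is the fraction of Bx that is Bx-154, then I(M+2)/I(M) = [C(1,1)·p^0·(1−p)] / p^1 = 1·(1−p)/p = 84.16/100.00 = 0.8416
(1−p)/p = 0.8416/1 = 0.8416  ⇒  p = 1/(1 + 0.8416) = 0.5430
Bx-154: 54.30%, Bx-156: 45.70%.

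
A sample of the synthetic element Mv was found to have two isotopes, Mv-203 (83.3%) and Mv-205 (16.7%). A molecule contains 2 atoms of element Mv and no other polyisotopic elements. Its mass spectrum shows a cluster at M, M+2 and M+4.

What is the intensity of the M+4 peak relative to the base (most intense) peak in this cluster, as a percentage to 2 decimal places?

4.02%

(0.833 + 0.167)^2 gives M 0.6939, M+2 0.2782, M+4 0.0279; the largest is M.
P(M) = C(2,0) × 0.833^2 × 0.167^0 = 1 × 0.693889 × 1.0000 = 0.693889 (base)
P(M+4) = C(2,2) × 0.833^0 × 0.167^2 = 1 × 1.0000 × 0.027889 = 0.027889
Relative intensity = 0.027889 / 0.693889 × 100 = 4.02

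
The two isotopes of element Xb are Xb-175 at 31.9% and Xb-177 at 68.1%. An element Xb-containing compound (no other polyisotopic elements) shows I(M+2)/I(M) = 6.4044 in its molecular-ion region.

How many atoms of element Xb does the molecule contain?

The M+2/M ratio from n Xb atoms is n · q/p = n · 0.681/0.319.
n = 6.4044 × 0.319/0.681 = 3.00 ≈ 3

3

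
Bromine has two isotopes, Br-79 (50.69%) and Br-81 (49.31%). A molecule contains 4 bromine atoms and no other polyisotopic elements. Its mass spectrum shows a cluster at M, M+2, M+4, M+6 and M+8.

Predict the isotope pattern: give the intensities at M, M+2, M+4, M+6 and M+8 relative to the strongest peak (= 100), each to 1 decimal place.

Expanding (0.5069 + 0.4931)^4:
P(M) = 0.5069^4 = 0.066022
P(M+2) = 4 × 0.5069^3 × 0.4931^1 = 0.256899
P(M+4) = 6 × 0.5069^2 × 0.4931^2 = 0.374857
P(M+6) = 4 × 0.5069^1 × 0.4931^3 = 0.243101
P(M+8) = 0.4931^4 = 0.059121
The M+4 peak is largest (0.374857); scaling to 100 gives 17.6 : 68.5 : 100.0 : 64.9 : 15.8.

17.6 : 68.5 : 100.0 : 64.9 : 15.8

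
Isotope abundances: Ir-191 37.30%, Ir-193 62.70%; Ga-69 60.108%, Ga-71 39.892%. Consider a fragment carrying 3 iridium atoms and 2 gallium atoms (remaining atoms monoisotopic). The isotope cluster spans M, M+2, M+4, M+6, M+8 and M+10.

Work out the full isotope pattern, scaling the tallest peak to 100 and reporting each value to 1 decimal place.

5.5 : 35.0 : 85.7 : 100.0 : 55.1 : 11.5

Iridium pattern (n=3): 0.05189512 : 0.26170165 : 0.43991135 : 0.24649188
Gallium pattern (n=2): 0.36129717 : 0.47956567 : 0.15913717
Convolve the two distributions (both contribute in 2-u steps):
  M: 0.05189512×0.36129717 = 0.018750
  M+2: 0.05189512×0.47956567 + 0.26170165×0.36129717 = 0.119439
  M+4: 0.05189512×0.15913717 + 0.26170165×0.47956567 + 0.43991135×0.36129717 = 0.292700
  M+6: 0.26170165×0.15913717 + 0.43991135×0.47956567 + 0.24649188×0.36129717 = 0.341670
  M+8: 0.43991135×0.15913717 + 0.24649188×0.47956567 = 0.188215
  M+10: 0.24649188×0.15913717 = 0.039226
Scale to base peak (0.341670) = 100: 5.5 : 35.0 : 85.7 : 100.0 : 55.1 : 11.5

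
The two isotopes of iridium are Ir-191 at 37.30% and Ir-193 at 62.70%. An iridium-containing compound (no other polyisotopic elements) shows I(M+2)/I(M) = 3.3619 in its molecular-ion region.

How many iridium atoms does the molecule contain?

The M+2/M ratio from n Ir atoms is n · q/p = n · 0.6270/0.3730.
n = 3.3619 × 0.3730/0.6270 = 2.00 ≈ 2

2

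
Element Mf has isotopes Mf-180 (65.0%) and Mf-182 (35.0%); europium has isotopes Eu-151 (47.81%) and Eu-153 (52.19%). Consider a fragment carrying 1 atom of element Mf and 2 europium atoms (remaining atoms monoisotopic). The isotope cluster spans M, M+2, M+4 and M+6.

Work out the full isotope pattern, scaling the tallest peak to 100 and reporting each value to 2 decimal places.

Element Mf pattern (n=1): 0.6500 : 0.3500
Europium pattern (n=2): 0.22857961 : 0.49904078 : 0.27237961
Convolve the two distributions (both contribute in 2-u steps):
  M: 0.6500×0.22857961 = 0.148577
  M+2: 0.6500×0.49904078 + 0.3500×0.22857961 = 0.404379
  M+4: 0.6500×0.27237961 + 0.3500×0.49904078 = 0.351711
  M+6: 0.3500×0.27237961 = 0.095333
Scale to base peak (0.404379) = 100: 36.74 : 100.00 : 86.98 : 23.58

36.74 : 100.00 : 86.98 : 23.58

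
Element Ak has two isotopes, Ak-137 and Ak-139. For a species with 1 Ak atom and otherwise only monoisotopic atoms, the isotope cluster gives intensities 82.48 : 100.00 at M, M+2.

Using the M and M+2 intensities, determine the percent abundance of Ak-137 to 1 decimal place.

Write p for the Ak-137 fraction. I(M+2)/I(M) = [C(1,1)·p^0·(1−p)] / p^1 = 1·(1−p)/p = 100.00/82.48 = 1.2124
(1−p)/p = 1.2124/1 = 1.2124  ⇒  p = 1/(1 + 1.2124) = 0.4520
Ak-137: 45.2%, Ak-139: 54.8%.

45.2%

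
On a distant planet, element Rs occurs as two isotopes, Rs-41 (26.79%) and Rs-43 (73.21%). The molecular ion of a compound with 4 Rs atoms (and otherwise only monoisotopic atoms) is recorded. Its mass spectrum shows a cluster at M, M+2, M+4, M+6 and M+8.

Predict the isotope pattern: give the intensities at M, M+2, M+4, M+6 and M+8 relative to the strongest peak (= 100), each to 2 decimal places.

Expanding (0.2679 + 0.7321)^4:
P(M) = 0.2679^4 = 0.005151
P(M+2) = 4 × 0.2679^3 × 0.7321^1 = 0.056305
P(M+4) = 6 × 0.2679^2 × 0.7321^2 = 0.230801
P(M+6) = 4 × 0.2679^1 × 0.7321^3 = 0.420479
P(M+8) = 0.7321^4 = 0.287264
The M+6 peak is largest (0.420479); scaling to 100 gives 1.23 : 13.39 : 54.89 : 100.00 : 68.32.

1.23 : 13.39 : 54.89 : 100.00 : 68.32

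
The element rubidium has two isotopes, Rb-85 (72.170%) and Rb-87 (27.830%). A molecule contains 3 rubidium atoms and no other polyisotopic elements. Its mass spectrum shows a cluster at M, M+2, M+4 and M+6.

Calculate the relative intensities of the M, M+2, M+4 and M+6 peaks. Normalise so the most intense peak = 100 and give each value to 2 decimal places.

86.44 : 100.00 : 38.56 : 4.96

The 3 Rb atoms are independent, so intensities follow the terms of (0.72170 + 0.27830)^3.
P(M) = 0.72170^3 = 0.375898
P(M+2) = 3 × 0.72170^2 × 0.27830^1 = 0.434858
P(M+4) = 3 × 0.72170^1 × 0.27830^2 = 0.167689
P(M+6) = 0.27830^3 = 0.021555
The M+2 peak is largest (0.434858); scaling to 100 gives 86.44 : 100.00 : 38.56 : 4.96.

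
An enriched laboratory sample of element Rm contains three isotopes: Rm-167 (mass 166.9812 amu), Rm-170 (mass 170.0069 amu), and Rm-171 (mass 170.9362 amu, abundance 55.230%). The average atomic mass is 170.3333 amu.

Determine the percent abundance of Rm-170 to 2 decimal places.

Let x and y be the fractions of Rm-167 and Rm-170. Then x + y = 1 − 0.55230 = 0.44770 and 166.9812x + 170.0069y = 170.3333 − 0.55230×170.9362 = 75.92523674.
Substituting: 166.9812x + 170.0069(0.44770 − x) = 75.92523674
(166.9812 − 170.0069)x = -0.18685239  ⇒  x = 0.06176, y = 0.38594
Rm-167: 6.18%, Rm-170: 38.59%.

38.59%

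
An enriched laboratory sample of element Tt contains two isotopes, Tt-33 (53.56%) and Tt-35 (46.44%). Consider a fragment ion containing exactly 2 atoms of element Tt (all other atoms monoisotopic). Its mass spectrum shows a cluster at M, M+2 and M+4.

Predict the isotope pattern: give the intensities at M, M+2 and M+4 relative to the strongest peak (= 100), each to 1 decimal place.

57.7 : 100.0 : 43.4

Expanding (0.5356 + 0.4644)^2:
P(M) = 0.5356^2 = 0.286867
P(M+2) = 2 × 0.5356^1 × 0.4644^1 = 0.497465
P(M+4) = 0.4644^2 = 0.215667
The M+2 peak is largest (0.497465); scaling to 100 gives 57.7 : 100.0 : 43.4.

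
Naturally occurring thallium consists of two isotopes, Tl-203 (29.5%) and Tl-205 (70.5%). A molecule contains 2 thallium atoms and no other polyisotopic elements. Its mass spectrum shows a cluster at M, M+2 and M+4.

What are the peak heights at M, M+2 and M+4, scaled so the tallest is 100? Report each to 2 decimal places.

17.51 : 83.69 : 100.00

Expanding (0.295 + 0.705)^2:
P(M) = 0.295^2 = 0.087025
P(M+2) = 2 × 0.295^1 × 0.705^1 = 0.415950
P(M+4) = 0.705^2 = 0.497025
The M+4 peak is largest (0.497025); scaling to 100 gives 17.51 : 83.69 : 100.00.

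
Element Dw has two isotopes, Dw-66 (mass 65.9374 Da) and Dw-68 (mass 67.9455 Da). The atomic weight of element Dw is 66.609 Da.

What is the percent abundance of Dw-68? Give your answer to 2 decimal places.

33.44%

Writing the weighted mean with unknown fraction x of Dw-66:
65.9374·x + 67.9455·(1 − x) = 66.609
(65.9374 − 67.9455)·x = 66.609 − 67.9455
x = -1.3365 / -2.0081 = 0.66555 → 66.56% Dw-66, 33.44% Dw-68.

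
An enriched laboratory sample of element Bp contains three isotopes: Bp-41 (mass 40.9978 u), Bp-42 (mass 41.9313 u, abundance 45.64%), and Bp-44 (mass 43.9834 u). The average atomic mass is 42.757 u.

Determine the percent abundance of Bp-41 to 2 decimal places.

9.71%

Let x and y be the fractions of Bp-41 and Bp-44. Then x + y = 1 − 0.4564 = 0.5436 and 40.9978x + 43.9834y = 42.757 − 0.4564×41.9313 = 23.61955468.
Substituting: 40.9978x + 43.9834(0.5436 − x) = 23.61955468
(40.9978 − 43.9834)x = -0.28982156  ⇒  x = 0.09707, y = 0.44653
Bp-41: 9.71%, Bp-44: 44.65%.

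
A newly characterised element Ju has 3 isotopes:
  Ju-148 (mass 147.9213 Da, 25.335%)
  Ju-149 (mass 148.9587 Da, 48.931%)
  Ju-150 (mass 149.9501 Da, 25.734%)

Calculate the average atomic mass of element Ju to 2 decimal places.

Weight each isotope mass by its fractional abundance: 0.25335 × 147.9213 + 0.48931 × 148.9587 + 0.25734 × 149.9501
= 37.47586 + 72.88698 + 38.58816 = 148.95100 Da

148.95 Da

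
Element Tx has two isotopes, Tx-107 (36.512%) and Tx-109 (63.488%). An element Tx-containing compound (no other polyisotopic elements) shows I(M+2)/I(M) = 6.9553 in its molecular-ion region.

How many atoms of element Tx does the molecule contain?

With n Tx atoms, P(M+2)/P(M) = C(n,1)·p^(n−1)q / p^n = n·q/p = n · 0.63488/0.36512.
n = 6.9553 × 0.36512/0.63488 = 4.00 ≈ 4

4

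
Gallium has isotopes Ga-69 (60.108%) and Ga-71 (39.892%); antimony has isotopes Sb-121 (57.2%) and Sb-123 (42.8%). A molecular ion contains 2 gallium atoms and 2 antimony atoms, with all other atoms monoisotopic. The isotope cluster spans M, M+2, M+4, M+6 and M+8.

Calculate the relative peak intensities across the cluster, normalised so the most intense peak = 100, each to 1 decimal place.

Gallium pattern (n=2): 0.36129717 : 0.47956567 : 0.15913717
Antimony pattern (n=2): 0.327184 : 0.489632 : 0.183184
Convolve the two distributions (both contribute in 2-u steps):
  M: 0.36129717×0.327184 = 0.118211
  M+2: 0.36129717×0.489632 + 0.47956567×0.327184 = 0.333809
  M+4: 0.36129717×0.183184 + 0.47956567×0.489632 + 0.15913717×0.327184 = 0.353062
  M+6: 0.47956567×0.183184 + 0.15913717×0.489632 = 0.165767
  M+8: 0.15913717×0.183184 = 0.029151
Scale to base peak (0.353062) = 100: 33.5 : 94.5 : 100.0 : 47.0 : 8.3

33.5 : 94.5 : 100.0 : 47.0 : 8.3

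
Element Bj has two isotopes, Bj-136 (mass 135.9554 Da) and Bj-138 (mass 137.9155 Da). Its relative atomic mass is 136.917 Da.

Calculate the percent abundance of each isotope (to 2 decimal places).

Bj-136: 50.94%, Bj-138: 49.06%

Let x be the fractional abundance of Bj-136; then Bj-138 has abundance 1 − x.
135.9554·x + 137.9155·(1 − x) = 136.917
(135.9554 − 137.9155)·x = 136.917 − 137.9155
x = -0.9985 / -1.9601 = 0.50941 → 50.94% Bj-136, 49.06% Bj-138.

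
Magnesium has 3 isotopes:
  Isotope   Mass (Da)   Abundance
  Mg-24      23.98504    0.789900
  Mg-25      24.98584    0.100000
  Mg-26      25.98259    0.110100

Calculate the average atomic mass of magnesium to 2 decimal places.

24.31 Da

Average mass = Σ (abundance × isotope mass) = 0.789900 × 23.98504 + 0.100000 × 24.98584 + 0.110100 × 25.98259
= 18.945783 + 2.498584 + 2.860683 = 24.305050 Da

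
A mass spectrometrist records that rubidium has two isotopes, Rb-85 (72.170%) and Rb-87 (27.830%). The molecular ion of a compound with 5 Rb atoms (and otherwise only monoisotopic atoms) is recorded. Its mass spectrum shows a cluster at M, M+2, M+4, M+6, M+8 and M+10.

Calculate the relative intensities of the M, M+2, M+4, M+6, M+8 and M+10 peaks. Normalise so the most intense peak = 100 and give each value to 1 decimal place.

51.9 : 100.0 : 77.1 : 29.7 : 5.7 : 0.4

The 5 Rb atoms are independent, so intensities follow the terms of (0.72170 + 0.27830)^5.
P(M) = 0.72170^5 = 0.195787
P(M+2) = 5 × 0.72170^4 × 0.27830^1 = 0.377494
P(M+4) = 10 × 0.72170^3 × 0.27830^2 = 0.291136
P(M+6) = 10 × 0.72170^2 × 0.27830^3 = 0.112267
P(M+8) = 5 × 0.72170^1 × 0.27830^4 = 0.021646
P(M+10) = 0.27830^5 = 0.001669
The M+2 peak is largest (0.377494); scaling to 100 gives 51.9 : 100.0 : 77.1 : 29.7 : 5.7 : 0.4.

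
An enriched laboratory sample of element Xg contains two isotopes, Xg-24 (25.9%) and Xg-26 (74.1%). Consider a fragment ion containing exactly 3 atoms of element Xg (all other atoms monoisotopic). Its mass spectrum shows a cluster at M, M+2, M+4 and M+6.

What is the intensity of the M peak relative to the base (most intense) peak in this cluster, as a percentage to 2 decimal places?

Binomial terms of (0.259 + 0.741)^3: M 0.0174, M+2 0.1491, M+4 0.4266, M+6 0.4069 → M+4 is the base peak.
P(M+4) = C(3,2) × 0.259^1 × 0.741^2 = 3 × 0.2590 × 0.549081 = 0.426636 (base)
P(M) = C(3,0) × 0.259^3 × 0.741^0 = 1 × 0.01737398 × 1.0000 = 0.017374
Relative intensity = 0.017374 / 0.426636 × 100 = 4.07

4.07%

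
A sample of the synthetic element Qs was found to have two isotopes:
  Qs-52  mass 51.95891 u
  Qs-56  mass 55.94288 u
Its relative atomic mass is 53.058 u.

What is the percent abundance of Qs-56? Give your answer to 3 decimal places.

27.588%

Writing the weighted mean with unknown fraction x of Qs-52:
51.95891·x + 55.94288·(1 − x) = 53.058
(51.95891 − 55.94288)·x = 53.058 − 55.94288
x = -2.88488 / -3.98397 = 0.72412 → 72.412% Qs-52, 27.588% Qs-56.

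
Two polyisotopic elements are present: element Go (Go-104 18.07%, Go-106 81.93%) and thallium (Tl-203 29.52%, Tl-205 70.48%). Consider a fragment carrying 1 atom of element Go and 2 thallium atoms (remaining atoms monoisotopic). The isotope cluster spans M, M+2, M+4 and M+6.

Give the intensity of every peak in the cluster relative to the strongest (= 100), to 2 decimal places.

3.66 : 34.04 : 100.00 : 94.50

Element Go pattern (n=1): 0.1807 : 0.8193
Thallium pattern (n=2): 0.08714304 : 0.41611392 : 0.49674304
Convolve the two distributions (both contribute in 2-u steps):
  M: 0.1807×0.08714304 = 0.015747
  M+2: 0.1807×0.41611392 + 0.8193×0.08714304 = 0.146588
  M+4: 0.1807×0.49674304 + 0.8193×0.41611392 = 0.430684
  M+6: 0.8193×0.49674304 = 0.406982
Scale to base peak (0.430684) = 100: 3.66 : 34.04 : 100.00 : 94.50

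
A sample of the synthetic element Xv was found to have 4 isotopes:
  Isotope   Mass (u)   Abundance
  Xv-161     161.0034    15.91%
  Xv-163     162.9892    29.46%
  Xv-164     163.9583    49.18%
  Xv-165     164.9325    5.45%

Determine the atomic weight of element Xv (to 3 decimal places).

163.256 u

Weight each isotope mass by its fractional abundance: 0.1591 × 161.0034 + 0.2946 × 162.9892 + 0.4918 × 163.9583 + 0.0545 × 164.9325
= 25.61564 + 48.01662 + 80.63469 + 8.98882 = 163.25577 u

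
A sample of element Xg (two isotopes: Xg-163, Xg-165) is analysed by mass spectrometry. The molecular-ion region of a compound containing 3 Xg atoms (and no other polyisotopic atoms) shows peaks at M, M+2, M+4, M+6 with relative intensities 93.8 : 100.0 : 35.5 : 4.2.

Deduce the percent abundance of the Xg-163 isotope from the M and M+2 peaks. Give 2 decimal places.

73.78%

Let p = fractional abundance of Xg-163. I(M+2)/I(M) = [C(3,1)·p^2·(1−p)] / p^3 = 3·(1−p)/p = 100.0/93.8 = 1.0661
(1−p)/p = 1.0661/3 = 0.3554  ⇒  p = 1/(1 + 0.3554) = 0.7378
Xg-163: 73.78%, Xg-165: 26.22%.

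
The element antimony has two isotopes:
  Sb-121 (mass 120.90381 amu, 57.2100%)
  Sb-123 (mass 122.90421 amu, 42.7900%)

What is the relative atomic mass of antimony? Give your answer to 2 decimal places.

Ar = Σ fᵢ·mᵢ = 0.572100 × 120.90381 + 0.427900 × 122.90421
= 69.169070 + 52.590711 = 121.759781 amu

121.76 amu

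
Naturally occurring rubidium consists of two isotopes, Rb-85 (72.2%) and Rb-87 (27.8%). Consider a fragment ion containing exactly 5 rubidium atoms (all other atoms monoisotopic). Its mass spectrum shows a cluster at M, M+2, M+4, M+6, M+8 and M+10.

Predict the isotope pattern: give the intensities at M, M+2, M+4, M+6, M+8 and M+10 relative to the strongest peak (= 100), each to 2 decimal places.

Expanding (0.722 + 0.278)^5:
P(M) = 0.722^5 = 0.196194
P(M+2) = 5 × 0.722^4 × 0.278^1 = 0.377714
P(M+4) = 10 × 0.722^3 × 0.278^2 = 0.290872
P(M+6) = 10 × 0.722^2 × 0.278^3 = 0.111998
P(M+8) = 5 × 0.722^1 × 0.278^4 = 0.021562
P(M+10) = 0.278^5 = 0.001660
The M+2 peak is largest (0.377714); scaling to 100 gives 51.94 : 100.00 : 77.01 : 29.65 : 5.71 : 0.44.

51.94 : 100.00 : 77.01 : 29.65 : 5.71 : 0.44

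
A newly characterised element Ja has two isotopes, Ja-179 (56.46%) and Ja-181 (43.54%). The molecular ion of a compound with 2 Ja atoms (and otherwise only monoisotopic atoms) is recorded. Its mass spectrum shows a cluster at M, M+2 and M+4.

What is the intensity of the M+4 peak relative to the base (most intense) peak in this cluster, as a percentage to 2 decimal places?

38.56%

Term probabilities: M 0.3188, M+2 0.4917, M+4 0.1896. Base peak = M+2.
P(M+2) = C(2,1) × 0.5646^1 × 0.4354^1 = 2 × 0.5646 × 0.4354 = 0.491654 (base)
P(M+4) = C(2,2) × 0.5646^0 × 0.4354^2 = 1 × 1.0000 × 0.18957316 = 0.189573
Relative intensity = 0.189573 / 0.491654 × 100 = 38.56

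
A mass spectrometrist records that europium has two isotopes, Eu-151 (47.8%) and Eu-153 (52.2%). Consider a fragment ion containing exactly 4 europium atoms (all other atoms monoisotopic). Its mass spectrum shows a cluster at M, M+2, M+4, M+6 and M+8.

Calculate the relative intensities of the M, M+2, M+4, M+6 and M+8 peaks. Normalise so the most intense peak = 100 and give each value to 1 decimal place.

14.0 : 61.0 : 100.0 : 72.8 : 19.9

Each Eu atom is independently Eu-151 (p = 0.478) or Eu-153 (q = 0.522); the cluster is the binomial expansion (p + q)^4.
P(M) = 0.478^4 = 0.052205
P(M+2) = 4 × 0.478^3 × 0.522^1 = 0.228042
P(M+4) = 6 × 0.478^2 × 0.522^2 = 0.373549
P(M+6) = 4 × 0.478^1 × 0.522^3 = 0.271956
P(M+8) = 0.522^4 = 0.074248
The M+4 peak is largest (0.373549); scaling to 100 gives 14.0 : 61.0 : 100.0 : 72.8 : 19.9.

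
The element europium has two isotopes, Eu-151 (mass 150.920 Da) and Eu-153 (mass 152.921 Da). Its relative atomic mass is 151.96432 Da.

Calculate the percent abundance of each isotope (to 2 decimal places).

Eu-151: 47.81%, Eu-153: 52.19%

With x = fraction of Eu-151 (so Eu-153 is 1 − x):
150.920·x + 152.921·(1 − x) = 151.96432
(150.920 − 152.921)·x = 151.96432 − 152.921
x = -0.95668 / -2.001 = 0.47810 → 47.81% Eu-151, 52.19% Eu-153.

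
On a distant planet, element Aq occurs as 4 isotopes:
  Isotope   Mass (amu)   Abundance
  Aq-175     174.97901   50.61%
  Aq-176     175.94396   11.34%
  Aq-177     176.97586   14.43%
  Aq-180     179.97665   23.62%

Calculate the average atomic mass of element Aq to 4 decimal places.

176.5570 amu

Weight each isotope mass by its fractional abundance: 0.5061 × 174.97901 + 0.1134 × 175.94396 + 0.1443 × 176.97586 + 0.2362 × 179.97665
= 88.556877 + 19.952045 + 25.537617 + 42.510485 = 176.557024 amu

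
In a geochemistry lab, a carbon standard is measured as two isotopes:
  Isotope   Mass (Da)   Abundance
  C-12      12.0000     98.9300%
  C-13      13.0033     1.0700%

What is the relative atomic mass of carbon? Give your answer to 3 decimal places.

12.011 Da

The abundance-weighted mean is 0.989300 × 12.0000 + 0.010700 × 13.0033
= 11.87160 + 0.13914 = 12.01074 Da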